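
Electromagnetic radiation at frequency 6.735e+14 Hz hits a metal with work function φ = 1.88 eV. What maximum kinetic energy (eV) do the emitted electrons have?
0.9054 eV

Using Einstein's photoelectric equation: KE_max = hf - φ

First, calculate the photon energy:
E_photon = hf = (6.626×10⁻³⁴ J·s)(6.735e+14 Hz)
E_photon = 2.7854 eV

Then, the maximum kinetic energy:
KE_max = E_photon - φ = 2.7854 eV - 1.88 eV = 0.9054 eV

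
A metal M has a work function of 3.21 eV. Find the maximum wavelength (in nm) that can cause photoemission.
386.24 nm

The threshold wavelength is when the photon energy equals the work function:
hc/λ₀ = φ

Solving for λ₀:
λ₀ = hc/φ = (6.626×10⁻³⁴ J·s)(3×10⁸ m/s) / (3.21 eV × 1.602×10⁻¹⁹ J/eV)
λ₀ = 386.24 nm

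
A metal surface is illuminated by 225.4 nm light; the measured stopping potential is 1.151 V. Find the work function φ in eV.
4.35 eV

The stopping potential gives the maximum kinetic energy: KE_max = eV_s = 1.151 eV

From Einstein's photoelectric equation: KE_max = hc/λ - φ
Rearranging: φ = hc/λ - KE_max

Calculate photon energy:
E_photon = hc/λ = (6.626×10⁻³⁴ J·s)(3×10⁸ m/s) / (225.4×10⁻⁹ m) = 5.5006 eV

Therefore:
φ = 5.5006 - 1.151 = 4.35 eV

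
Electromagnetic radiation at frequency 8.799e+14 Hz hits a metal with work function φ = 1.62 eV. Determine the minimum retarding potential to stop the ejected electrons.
2.0190 V

The stopping potential V_s satisfies: eV_s = KE_max

First, find KE_max using Einstein's equation:
E_photon = hf = (6.626×10⁻³⁴ J·s)(8.799e+14 Hz) = 3.6390 eV
KE_max = E_photon - φ = 3.6390 - 1.62 = 2.0190 eV

Since eV_s = KE_max:
V_s = KE_max/e = 2.0190 V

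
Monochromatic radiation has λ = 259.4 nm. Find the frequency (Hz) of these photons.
1.1557e+15 Hz

Using the wave equation: c = fλ

Solving for frequency:
f = c/λ = (3×10⁸ m/s) / (259.4×10⁻⁹ m)
f = 1.1557e+15 Hz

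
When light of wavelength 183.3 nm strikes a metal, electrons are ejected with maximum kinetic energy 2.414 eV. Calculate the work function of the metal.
4.35 eV

From Einstein's photoelectric equation: KE_max = hf - φ = hc/λ - φ

Rearranging for φ:
φ = hc/λ - KE_max

Calculate photon energy:
E_photon = hc/λ = 6.7640 eV

Therefore:
φ = 6.7640 - 2.414 = 4.35 eV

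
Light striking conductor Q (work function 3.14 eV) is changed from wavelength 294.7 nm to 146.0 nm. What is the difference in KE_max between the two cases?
4.2849 eV

Using Einstein's equation: KE_max = hc/λ - φ

For λ₁ = 294.7 nm:
KE₁ = hc/λ₁ - φ = 4.2071 - 3.14 = 1.0671 eV

For λ₂ = 146.0 nm:
KE₂ = hc/λ₂ - φ = 8.4921 - 3.14 = 5.3521 eV

Change in KE:
ΔKE = KE₂ - KE₁ = 5.3521 - 1.0671 = 4.2849 eV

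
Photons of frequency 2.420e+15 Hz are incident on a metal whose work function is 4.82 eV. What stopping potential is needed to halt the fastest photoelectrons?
5.1883 V

The stopping potential V_s satisfies: eV_s = KE_max

First, find KE_max using Einstein's equation:
E_photon = hf = (6.626×10⁻³⁴ J·s)(2.420e+15 Hz) = 10.0083 eV
KE_max = E_photon - φ = 10.0083 - 4.82 = 5.1883 eV

Since eV_s = KE_max:
V_s = KE_max/e = 5.1883 V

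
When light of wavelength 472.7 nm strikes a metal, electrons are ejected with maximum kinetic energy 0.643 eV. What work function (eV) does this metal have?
1.98 eV

From Einstein's photoelectric equation: KE_max = hf - φ = hc/λ - φ

Rearranging for φ:
φ = hc/λ - KE_max

Calculate photon energy:
E_photon = hc/λ = 2.6229 eV

Therefore:
φ = 2.6229 - 0.643 = 1.98 eV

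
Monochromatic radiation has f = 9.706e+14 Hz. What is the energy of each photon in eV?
4.0141 eV

Using E = hf:

E = hf = (6.626×10⁻³⁴ J·s)(9.706e+14 Hz)
E = 4.0141 eV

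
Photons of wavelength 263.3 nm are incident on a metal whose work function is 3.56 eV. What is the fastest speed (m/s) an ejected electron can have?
6.3571e+05 m/s

First, find the maximum kinetic energy:
E_photon = hc/λ = 4.7089 eV
KE_max = E_photon - φ = 4.7089 - 3.56 = 1.1489 eV

Convert to Joules: KE_max = 1.1489 × 1.602×10⁻¹⁹ J = 1.8407e-19 J

Then use KE = ½mv² to find velocity:
v = √(2·KE/m) = √(2 × 1.8407e-19 J / 9.109e-31 kg)
v = 6.3571e+05 m/s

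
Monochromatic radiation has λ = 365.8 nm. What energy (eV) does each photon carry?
3.3894 eV

Using E = hf = hc/λ:

E = hc/λ = (6.626×10⁻³⁴ J·s)(3×10⁸ m/s) / (365.8×10⁻⁹ m)
E = 3.3894 eV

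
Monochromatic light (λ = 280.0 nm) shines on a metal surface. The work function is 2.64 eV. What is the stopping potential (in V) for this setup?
1.7880 V

The stopping potential V_s satisfies: eV_s = KE_max

First, find KE_max using Einstein's equation:
E_photon = hc/λ = 4.4280 eV
KE_max = E_photon - φ = 4.4280 - 2.64 = 1.7880 eV

Since eV_s = KE_max:
V_s = KE_max/e = 1.7880 V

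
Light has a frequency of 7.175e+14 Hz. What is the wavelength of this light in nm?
417.83 nm

Using the wave equation: c = fλ

Solving for wavelength:
λ = c/f = (3×10⁸ m/s) / (7.175e+14 Hz)
λ = 417.83 nm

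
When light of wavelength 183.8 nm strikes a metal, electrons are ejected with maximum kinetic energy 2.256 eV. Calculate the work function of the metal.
4.49 eV

From Einstein's photoelectric equation: KE_max = hf - φ = hc/λ - φ

Rearranging for φ:
φ = hc/λ - KE_max

Calculate photon energy:
E_photon = hc/λ = 6.7456 eV

Therefore:
φ = 6.7456 - 2.256 = 4.49 eV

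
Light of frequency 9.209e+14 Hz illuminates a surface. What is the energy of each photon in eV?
3.8085 eV

Using E = hf:

E = hf = (6.626×10⁻³⁴ J·s)(9.209e+14 Hz)
E = 3.8085 eV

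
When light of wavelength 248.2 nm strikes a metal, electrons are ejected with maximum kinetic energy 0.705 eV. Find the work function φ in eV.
4.29 eV

From Einstein's photoelectric equation: KE_max = hf - φ = hc/λ - φ

Rearranging for φ:
φ = hc/λ - KE_max

Calculate photon energy:
E_photon = hc/λ = 4.9953 eV

Therefore:
φ = 4.9953 - 0.705 = 4.29 eV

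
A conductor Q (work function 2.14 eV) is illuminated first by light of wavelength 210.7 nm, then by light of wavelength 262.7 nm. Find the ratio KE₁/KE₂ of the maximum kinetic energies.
1.4515

Using Einstein's equation: KE_max = hc/λ - φ

For λ₁ = 210.7 nm:
E₁ = hc/λ₁ = 5.8844 eV
KE₁ = E₁ - φ = 5.8844 - 2.14 = 3.7444 eV

For λ₂ = 262.7 nm:
E₂ = hc/λ₂ = 4.7196 eV
KE₂ = E₂ - φ = 4.7196 - 2.14 = 2.5796 eV

Ratio: KE₁/KE₂ = 3.7444/2.5796 = 1.4515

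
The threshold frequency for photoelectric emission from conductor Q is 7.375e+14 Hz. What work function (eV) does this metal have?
3.05 eV

At the threshold frequency, photon energy equals work function:
φ = hf₀

Calculating:
φ = (6.626×10⁻³⁴ J·s)(7.375e+14 Hz)
φ = 3.05 eV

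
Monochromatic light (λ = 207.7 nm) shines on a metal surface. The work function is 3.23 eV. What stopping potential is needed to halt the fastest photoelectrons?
2.7394 V

The stopping potential V_s satisfies: eV_s = KE_max

First, find KE_max using Einstein's equation:
E_photon = hc/λ = 5.9694 eV
KE_max = E_photon - φ = 5.9694 - 3.23 = 2.7394 eV

Since eV_s = KE_max:
V_s = KE_max/e = 2.7394 V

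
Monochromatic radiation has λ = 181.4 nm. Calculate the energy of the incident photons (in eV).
6.8349 eV

Using E = hf = hc/λ:

E = hc/λ = (6.626×10⁻³⁴ J·s)(3×10⁸ m/s) / (181.4×10⁻⁹ m)
E = 6.8349 eV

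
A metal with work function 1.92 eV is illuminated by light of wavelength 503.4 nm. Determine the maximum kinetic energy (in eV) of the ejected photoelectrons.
0.5429 eV

Using Einstein's photoelectric equation: KE_max = hf - φ = hc/λ - φ

First, calculate the photon energy:
E_photon = hc/λ = (6.626×10⁻³⁴ J·s)(3×10⁸ m/s) / (503.4×10⁻⁹ m)
E_photon = 2.4629 eV

Then, the maximum kinetic energy:
KE_max = E_photon - φ = 2.4629 eV - 1.92 eV = 0.5429 eV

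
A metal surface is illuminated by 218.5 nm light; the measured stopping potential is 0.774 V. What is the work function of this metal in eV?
4.90 eV

The stopping potential gives the maximum kinetic energy: KE_max = eV_s = 0.774 eV

From Einstein's photoelectric equation: KE_max = hc/λ - φ
Rearranging: φ = hc/λ - KE_max

Calculate photon energy:
E_photon = hc/λ = (6.626×10⁻³⁴ J·s)(3×10⁸ m/s) / (218.5×10⁻⁹ m) = 5.6743 eV

Therefore:
φ = 5.6743 - 0.774 = 4.90 eV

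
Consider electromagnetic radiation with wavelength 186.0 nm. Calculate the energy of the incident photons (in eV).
6.6658 eV

Using E = hf = hc/λ:

E = hc/λ = (6.626×10⁻³⁴ J·s)(3×10⁸ m/s) / (186.0×10⁻⁹ m)
E = 6.6658 eV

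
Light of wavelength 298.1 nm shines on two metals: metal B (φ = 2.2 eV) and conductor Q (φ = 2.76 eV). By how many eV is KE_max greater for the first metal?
0.5600 eV

Using KE_max = hc/λ - φ for each metal:

Photon energy: E = hc/λ = 4.1591 eV

For metal B (φ₁ = 2.2 eV):
KE₁ = E - φ₁ = 4.1591 - 2.2 = 1.9591 eV

For conductor Q (φ₂ = 2.76 eV):
KE₂ = E - φ₂ = 4.1591 - 2.76 = 1.3991 eV

Difference:
ΔKE = KE₁ - KE₂ = 1.9591 - 1.3991 = 0.5600 eV

Note: The difference equals the difference in work functions: 2.76 - 2.2 = 0.56 eV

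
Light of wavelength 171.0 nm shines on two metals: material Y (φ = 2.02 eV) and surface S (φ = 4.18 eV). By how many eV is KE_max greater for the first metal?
2.1600 eV

Using KE_max = hc/λ - φ for each metal:

Photon energy: E = hc/λ = 7.2505 eV

For material Y (φ₁ = 2.02 eV):
KE₁ = E - φ₁ = 7.2505 - 2.02 = 5.2305 eV

For surface S (φ₂ = 4.18 eV):
KE₂ = E - φ₂ = 7.2505 - 4.18 = 3.0705 eV

Difference:
ΔKE = KE₁ - KE₂ = 5.2305 - 3.0705 = 2.1600 eV

Note: The difference equals the difference in work functions: 4.18 - 2.02 = 2.16 eV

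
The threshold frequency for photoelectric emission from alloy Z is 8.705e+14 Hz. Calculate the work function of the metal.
3.60 eV

At the threshold frequency, photon energy equals work function:
φ = hf₀

Calculating:
φ = (6.626×10⁻³⁴ J·s)(8.705e+14 Hz)
φ = 3.60 eV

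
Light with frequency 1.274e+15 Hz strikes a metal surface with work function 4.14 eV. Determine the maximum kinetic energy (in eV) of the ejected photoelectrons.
1.1288 eV

Using Einstein's photoelectric equation: KE_max = hf - φ

First, calculate the photon energy:
E_photon = hf = (6.626×10⁻³⁴ J·s)(1.274e+15 Hz)
E_photon = 5.2688 eV

Then, the maximum kinetic energy:
KE_max = E_photon - φ = 5.2688 eV - 4.14 eV = 1.1288 eV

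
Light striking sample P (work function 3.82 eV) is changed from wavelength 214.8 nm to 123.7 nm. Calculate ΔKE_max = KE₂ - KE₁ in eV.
4.2509 eV

Using Einstein's equation: KE_max = hc/λ - φ

For λ₁ = 214.8 nm:
KE₁ = hc/λ₁ - φ = 5.7721 - 3.82 = 1.9521 eV

For λ₂ = 123.7 nm:
KE₂ = hc/λ₂ - φ = 10.0230 - 3.82 = 6.2030 eV

Change in KE:
ΔKE = KE₂ - KE₁ = 6.2030 - 1.9521 = 4.2509 eV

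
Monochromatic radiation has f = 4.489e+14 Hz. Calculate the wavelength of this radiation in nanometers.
667.84 nm

Using the wave equation: c = fλ

Solving for wavelength:
λ = c/f = (3×10⁸ m/s) / (4.489e+14 Hz)
λ = 667.84 nm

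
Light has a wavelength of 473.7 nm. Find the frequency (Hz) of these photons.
6.3287e+14 Hz

Using the wave equation: c = fλ

Solving for frequency:
f = c/λ = (3×10⁸ m/s) / (473.7×10⁻⁹ m)
f = 6.3287e+14 Hz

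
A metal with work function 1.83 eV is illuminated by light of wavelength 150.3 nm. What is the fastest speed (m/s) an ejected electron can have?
1.5027e+06 m/s

First, find the maximum kinetic energy:
E_photon = hc/λ = 8.2491 eV
KE_max = E_photon - φ = 8.2491 - 1.83 = 6.4191 eV

Convert to Joules: KE_max = 6.4191 × 1.602×10⁻¹⁹ J = 1.0285e-18 J

Then use KE = ½mv² to find velocity:
v = √(2·KE/m) = √(2 × 1.0285e-18 J / 9.109e-31 kg)
v = 1.5027e+06 m/s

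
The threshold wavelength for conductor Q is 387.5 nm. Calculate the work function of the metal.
3.20 eV

At the threshold wavelength, photon energy equals work function:
φ = hc/λ₀

Calculating:
φ = (6.626×10⁻³⁴ J·s)(3×10⁸ m/s) / (387.5×10⁻⁹ m)
φ = 3.20 eV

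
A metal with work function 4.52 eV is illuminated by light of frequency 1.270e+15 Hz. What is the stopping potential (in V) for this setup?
0.7323 V

The stopping potential V_s satisfies: eV_s = KE_max

First, find KE_max using Einstein's equation:
E_photon = hf = (6.626×10⁻³⁴ J·s)(1.270e+15 Hz) = 5.2523 eV
KE_max = E_photon - φ = 5.2523 - 4.52 = 0.7323 eV

Since eV_s = KE_max:
V_s = KE_max/e = 0.7323 V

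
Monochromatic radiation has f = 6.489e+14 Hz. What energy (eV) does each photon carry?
2.6836 eV

Using E = hf:

E = hf = (6.626×10⁻³⁴ J·s)(6.489e+14 Hz)
E = 2.6836 eV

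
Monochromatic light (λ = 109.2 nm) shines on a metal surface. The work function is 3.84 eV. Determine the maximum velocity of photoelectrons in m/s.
1.6258e+06 m/s

First, find the maximum kinetic energy:
E_photon = hc/λ = 11.3539 eV
KE_max = E_photon - φ = 11.3539 - 3.84 = 7.5139 eV

Convert to Joules: KE_max = 7.5139 × 1.602×10⁻¹⁹ J = 1.2039e-18 J

Then use KE = ½mv² to find velocity:
v = √(2·KE/m) = √(2 × 1.2039e-18 J / 9.109e-31 kg)
v = 1.6258e+06 m/s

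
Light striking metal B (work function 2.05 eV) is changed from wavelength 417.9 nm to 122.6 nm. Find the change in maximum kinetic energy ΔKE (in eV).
7.1461 eV

Using Einstein's equation: KE_max = hc/λ - φ

For λ₁ = 417.9 nm:
KE₁ = hc/λ₁ - φ = 2.9668 - 2.05 = 0.9168 eV

For λ₂ = 122.6 nm:
KE₂ = hc/λ₂ - φ = 10.1129 - 2.05 = 8.0629 eV

Change in KE:
ΔKE = KE₂ - KE₁ = 8.0629 - 0.9168 = 7.1461 eV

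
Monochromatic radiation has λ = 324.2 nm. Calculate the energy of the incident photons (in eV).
3.8243 eV

Using E = hf = hc/λ:

E = hc/λ = (6.626×10⁻³⁴ J·s)(3×10⁸ m/s) / (324.2×10⁻⁹ m)
E = 3.8243 eV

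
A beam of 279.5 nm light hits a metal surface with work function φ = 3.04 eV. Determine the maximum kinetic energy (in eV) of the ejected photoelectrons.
1.3959 eV

Using Einstein's photoelectric equation: KE_max = hf - φ = hc/λ - φ

First, calculate the photon energy:
E_photon = hc/λ = (6.626×10⁻³⁴ J·s)(3×10⁸ m/s) / (279.5×10⁻⁹ m)
E_photon = 4.4359 eV

Then, the maximum kinetic energy:
KE_max = E_photon - φ = 4.4359 eV - 3.04 eV = 1.3959 eV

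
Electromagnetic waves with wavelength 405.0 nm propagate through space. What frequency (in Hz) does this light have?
7.4023e+14 Hz

Using the wave equation: c = fλ

Solving for frequency:
f = c/λ = (3×10⁸ m/s) / (405.0×10⁻⁹ m)
f = 7.4023e+14 Hz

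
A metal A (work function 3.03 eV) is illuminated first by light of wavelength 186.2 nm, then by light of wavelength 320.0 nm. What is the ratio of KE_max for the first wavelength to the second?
4.2968

Using Einstein's equation: KE_max = hc/λ - φ

For λ₁ = 186.2 nm:
E₁ = hc/λ₁ = 6.6587 eV
KE₁ = E₁ - φ = 6.6587 - 3.03 = 3.6287 eV

For λ₂ = 320.0 nm:
E₂ = hc/λ₂ = 3.8745 eV
KE₂ = E₂ - φ = 3.8745 - 3.03 = 0.8445 eV

Ratio: KE₁/KE₂ = 3.6287/0.8445 = 4.2968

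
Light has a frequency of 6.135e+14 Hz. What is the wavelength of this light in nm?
488.66 nm

Using the wave equation: c = fλ

Solving for wavelength:
λ = c/f = (3×10⁸ m/s) / (6.135e+14 Hz)
λ = 488.66 nm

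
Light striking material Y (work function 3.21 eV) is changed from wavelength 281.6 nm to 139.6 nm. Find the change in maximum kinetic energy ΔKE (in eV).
4.4785 eV

Using Einstein's equation: KE_max = hc/λ - φ

For λ₁ = 281.6 nm:
KE₁ = hc/λ₁ - φ = 4.4028 - 3.21 = 1.1928 eV

For λ₂ = 139.6 nm:
KE₂ = hc/λ₂ - φ = 8.8814 - 3.21 = 5.6714 eV

Change in KE:
ΔKE = KE₂ - KE₁ = 5.6714 - 1.1928 = 4.4785 eV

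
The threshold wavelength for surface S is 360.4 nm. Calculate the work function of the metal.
3.44 eV

At the threshold wavelength, photon energy equals work function:
φ = hc/λ₀

Calculating:
φ = (6.626×10⁻³⁴ J·s)(3×10⁸ m/s) / (360.4×10⁻⁹ m)
φ = 3.44 eV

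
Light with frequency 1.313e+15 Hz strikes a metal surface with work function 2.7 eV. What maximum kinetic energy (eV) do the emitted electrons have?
2.7301 eV

Using Einstein's photoelectric equation: KE_max = hf - φ

First, calculate the photon energy:
E_photon = hf = (6.626×10⁻³⁴ J·s)(1.313e+15 Hz)
E_photon = 5.4301 eV

Then, the maximum kinetic energy:
KE_max = E_photon - φ = 5.4301 eV - 2.7 eV = 2.7301 eV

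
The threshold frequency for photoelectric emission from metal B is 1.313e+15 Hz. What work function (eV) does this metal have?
5.43 eV

At the threshold frequency, photon energy equals work function:
φ = hf₀

Calculating:
φ = (6.626×10⁻³⁴ J·s)(1.313e+15 Hz)
φ = 5.43 eV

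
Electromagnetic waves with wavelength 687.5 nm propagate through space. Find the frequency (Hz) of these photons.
4.3606e+14 Hz

Using the wave equation: c = fλ

Solving for frequency:
f = c/λ = (3×10⁸ m/s) / (687.5×10⁻⁹ m)
f = 4.3606e+14 Hz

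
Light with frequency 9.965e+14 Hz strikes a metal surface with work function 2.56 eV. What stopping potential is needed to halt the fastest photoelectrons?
1.5612 V

The stopping potential V_s satisfies: eV_s = KE_max

First, find KE_max using Einstein's equation:
E_photon = hf = (6.626×10⁻³⁴ J·s)(9.965e+14 Hz) = 4.1212 eV
KE_max = E_photon - φ = 4.1212 - 2.56 = 1.5612 eV

Since eV_s = KE_max:
V_s = KE_max/e = 1.5612 V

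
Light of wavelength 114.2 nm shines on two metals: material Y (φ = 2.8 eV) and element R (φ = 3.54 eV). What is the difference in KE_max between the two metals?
0.7400 eV

Using KE_max = hc/λ - φ for each metal:

Photon energy: E = hc/λ = 10.8568 eV

For material Y (φ₁ = 2.8 eV):
KE₁ = E - φ₁ = 10.8568 - 2.8 = 8.0568 eV

For element R (φ₂ = 3.54 eV):
KE₂ = E - φ₂ = 10.8568 - 3.54 = 7.3168 eV

Difference:
ΔKE = KE₁ - KE₂ = 8.0568 - 7.3168 = 0.7400 eV

Note: The difference equals the difference in work functions: 3.54 - 2.8 = 0.74 eV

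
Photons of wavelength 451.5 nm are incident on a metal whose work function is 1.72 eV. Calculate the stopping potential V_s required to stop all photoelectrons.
1.0261 V

The stopping potential V_s satisfies: eV_s = KE_max

First, find KE_max using Einstein's equation:
E_photon = hc/λ = 2.7461 eV
KE_max = E_photon - φ = 2.7461 - 1.72 = 1.0261 eV

Since eV_s = KE_max:
V_s = KE_max/e = 1.0261 V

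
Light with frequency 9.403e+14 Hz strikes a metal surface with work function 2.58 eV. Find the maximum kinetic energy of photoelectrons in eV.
1.3088 eV

Using Einstein's photoelectric equation: KE_max = hf - φ

First, calculate the photon energy:
E_photon = hf = (6.626×10⁻³⁴ J·s)(9.403e+14 Hz)
E_photon = 3.8888 eV

Then, the maximum kinetic energy:
KE_max = E_photon - φ = 3.8888 eV - 2.58 eV = 1.3088 eV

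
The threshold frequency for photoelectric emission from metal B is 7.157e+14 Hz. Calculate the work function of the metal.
2.96 eV

At the threshold frequency, photon energy equals work function:
φ = hf₀

Calculating:
φ = (6.626×10⁻³⁴ J·s)(7.157e+14 Hz)
φ = 2.96 eV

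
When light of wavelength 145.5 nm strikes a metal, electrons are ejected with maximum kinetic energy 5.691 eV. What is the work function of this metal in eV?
2.83 eV

From Einstein's photoelectric equation: KE_max = hf - φ = hc/λ - φ

Rearranging for φ:
φ = hc/λ - KE_max

Calculate photon energy:
E_photon = hc/λ = 8.5213 eV

Therefore:
φ = 8.5213 - 5.691 = 2.83 eV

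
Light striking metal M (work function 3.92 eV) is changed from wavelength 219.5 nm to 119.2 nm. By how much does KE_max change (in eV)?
4.7529 eV

Using Einstein's equation: KE_max = hc/λ - φ

For λ₁ = 219.5 nm:
KE₁ = hc/λ₁ - φ = 5.6485 - 3.92 = 1.7285 eV

For λ₂ = 119.2 nm:
KE₂ = hc/λ₂ - φ = 10.4014 - 3.92 = 6.4814 eV

Change in KE:
ΔKE = KE₂ - KE₁ = 6.4814 - 1.7285 = 4.7529 eV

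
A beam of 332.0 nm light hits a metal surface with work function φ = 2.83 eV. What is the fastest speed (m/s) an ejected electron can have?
5.6405e+05 m/s

First, find the maximum kinetic energy:
E_photon = hc/λ = 3.7345 eV
KE_max = E_photon - φ = 3.7345 - 2.83 = 0.9045 eV

Convert to Joules: KE_max = 0.9045 × 1.602×10⁻¹⁹ J = 1.4491e-19 J

Then use KE = ½mv² to find velocity:
v = √(2·KE/m) = √(2 × 1.4491e-19 J / 9.109e-31 kg)
v = 5.6405e+05 m/s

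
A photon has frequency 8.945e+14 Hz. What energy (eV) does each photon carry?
3.6994 eV

Using E = hf:

E = hf = (6.626×10⁻³⁴ J·s)(8.945e+14 Hz)
E = 3.6994 eV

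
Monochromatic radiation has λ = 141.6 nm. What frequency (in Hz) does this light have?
2.1172e+15 Hz

Using the wave equation: c = fλ

Solving for frequency:
f = c/λ = (3×10⁸ m/s) / (141.6×10⁻⁹ m)
f = 2.1172e+15 Hz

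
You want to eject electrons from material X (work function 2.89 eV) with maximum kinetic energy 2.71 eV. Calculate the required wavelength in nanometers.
221.40 nm

From Einstein's equation: KE_max = hc/λ - φ

Rearranging for λ:
hc/λ = KE_max + φ
λ = hc/(KE_max + φ)

Required photon energy:
E_photon = KE_max + φ = 2.71 + 2.89 = 5.60 eV

Required wavelength:
λ = hc/E_photon = (6.626×10⁻³⁴)(3×10⁸) / (5.60 × 1.602×10⁻¹⁹)
λ = 221.40 nm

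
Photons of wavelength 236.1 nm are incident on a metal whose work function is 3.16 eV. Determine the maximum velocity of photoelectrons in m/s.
8.5771e+05 m/s

First, find the maximum kinetic energy:
E_photon = hc/λ = 5.2513 eV
KE_max = E_photon - φ = 5.2513 - 3.16 = 2.0913 eV

Convert to Joules: KE_max = 2.0913 × 1.602×10⁻¹⁹ J = 3.3507e-19 J

Then use KE = ½mv² to find velocity:
v = √(2·KE/m) = √(2 × 3.3507e-19 J / 9.109e-31 kg)
v = 8.5771e+05 m/s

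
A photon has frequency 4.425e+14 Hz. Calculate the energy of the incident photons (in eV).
1.8300 eV

Using E = hf:

E = hf = (6.626×10⁻³⁴ J·s)(4.425e+14 Hz)
E = 1.8300 eV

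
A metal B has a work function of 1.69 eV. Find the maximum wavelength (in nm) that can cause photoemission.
733.63 nm

The threshold wavelength is when the photon energy equals the work function:
hc/λ₀ = φ

Solving for λ₀:
λ₀ = hc/φ = (6.626×10⁻³⁴ J·s)(3×10⁸ m/s) / (1.69 eV × 1.602×10⁻¹⁹ J/eV)
λ₀ = 733.63 nm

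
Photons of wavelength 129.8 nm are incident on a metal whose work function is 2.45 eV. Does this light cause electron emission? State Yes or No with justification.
Yes

For photoemission, the photon energy must exceed the work function.

Photon energy: E = hc/λ = 9.5519 eV
Work function: φ = 2.45 eV

Since E_photon (9.5519 eV) > φ (2.45 eV), photoemission WILL occur.
The threshold wavelength is λ₀ = hc/φ = 506.1 nm.
Since 129.8 nm < 506.1 nm, the light has sufficient energy.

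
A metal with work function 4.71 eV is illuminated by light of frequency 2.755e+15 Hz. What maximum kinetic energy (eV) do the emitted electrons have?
6.6838 eV

Using Einstein's photoelectric equation: KE_max = hf - φ

First, calculate the photon energy:
E_photon = hf = (6.626×10⁻³⁴ J·s)(2.755e+15 Hz)
E_photon = 11.3938 eV

Then, the maximum kinetic energy:
KE_max = E_photon - φ = 11.3938 eV - 4.71 eV = 6.6838 eV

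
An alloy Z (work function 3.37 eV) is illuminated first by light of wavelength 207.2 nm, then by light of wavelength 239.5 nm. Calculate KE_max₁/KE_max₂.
1.4466

Using Einstein's equation: KE_max = hc/λ - φ

For λ₁ = 207.2 nm:
E₁ = hc/λ₁ = 5.9838 eV
KE₁ = E₁ - φ = 5.9838 - 3.37 = 2.6138 eV

For λ₂ = 239.5 nm:
E₂ = hc/λ₂ = 5.1768 eV
KE₂ = E₂ - φ = 5.1768 - 3.37 = 1.8068 eV

Ratio: KE₁/KE₂ = 2.6138/1.8068 = 1.4466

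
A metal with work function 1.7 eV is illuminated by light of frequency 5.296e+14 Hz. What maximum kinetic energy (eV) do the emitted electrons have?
0.4902 eV

Using Einstein's photoelectric equation: KE_max = hf - φ

First, calculate the photon energy:
E_photon = hf = (6.626×10⁻³⁴ J·s)(5.296e+14 Hz)
E_photon = 2.1902 eV

Then, the maximum kinetic energy:
KE_max = E_photon - φ = 2.1902 eV - 1.7 eV = 0.4902 eV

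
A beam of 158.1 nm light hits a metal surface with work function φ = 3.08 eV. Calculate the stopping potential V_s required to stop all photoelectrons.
4.7621 V

The stopping potential V_s satisfies: eV_s = KE_max

First, find KE_max using Einstein's equation:
E_photon = hc/λ = 7.8421 eV
KE_max = E_photon - φ = 7.8421 - 3.08 = 4.7621 eV

Since eV_s = KE_max:
V_s = KE_max/e = 4.7621 V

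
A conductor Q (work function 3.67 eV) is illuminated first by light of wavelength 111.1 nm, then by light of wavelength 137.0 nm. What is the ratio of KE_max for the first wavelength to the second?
1.3922

Using Einstein's equation: KE_max = hc/λ - φ

For λ₁ = 111.1 nm:
E₁ = hc/λ₁ = 11.1597 eV
KE₁ = E₁ - φ = 11.1597 - 3.67 = 7.4897 eV

For λ₂ = 137.0 nm:
E₂ = hc/λ₂ = 9.0499 eV
KE₂ = E₂ - φ = 9.0499 - 3.67 = 5.3799 eV

Ratio: KE₁/KE₂ = 7.4897/5.3799 = 1.3922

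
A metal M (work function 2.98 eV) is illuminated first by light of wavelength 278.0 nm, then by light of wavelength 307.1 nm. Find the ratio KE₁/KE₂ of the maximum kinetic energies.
1.3997

Using Einstein's equation: KE_max = hc/λ - φ

For λ₁ = 278.0 nm:
E₁ = hc/λ₁ = 4.4599 eV
KE₁ = E₁ - φ = 4.4599 - 2.98 = 1.4799 eV

For λ₂ = 307.1 nm:
E₂ = hc/λ₂ = 4.0373 eV
KE₂ = E₂ - φ = 4.0373 - 2.98 = 1.0573 eV

Ratio: KE₁/KE₂ = 1.4799/1.0573 = 1.3997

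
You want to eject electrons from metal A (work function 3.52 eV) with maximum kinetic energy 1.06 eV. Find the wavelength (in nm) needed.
270.71 nm

From Einstein's equation: KE_max = hc/λ - φ

Rearranging for λ:
hc/λ = KE_max + φ
λ = hc/(KE_max + φ)

Required photon energy:
E_photon = KE_max + φ = 1.06 + 3.52 = 4.58 eV

Required wavelength:
λ = hc/E_photon = (6.626×10⁻³⁴)(3×10⁸) / (4.58 × 1.602×10⁻¹⁹)
λ = 270.71 nm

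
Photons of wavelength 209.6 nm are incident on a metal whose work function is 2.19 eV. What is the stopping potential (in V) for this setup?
3.7253 V

The stopping potential V_s satisfies: eV_s = KE_max

First, find KE_max using Einstein's equation:
E_photon = hc/λ = 5.9153 eV
KE_max = E_photon - φ = 5.9153 - 2.19 = 3.7253 eV

Since eV_s = KE_max:
V_s = KE_max/e = 3.7253 V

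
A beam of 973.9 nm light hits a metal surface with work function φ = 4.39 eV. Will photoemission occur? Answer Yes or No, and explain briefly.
No

For photoemission, the photon energy must exceed the work function.

Photon energy: E = hc/λ = 1.2731 eV
Work function: φ = 4.39 eV

Since E_photon (1.2731 eV) < φ (4.39 eV), photoemission will NOT occur.
The threshold wavelength is λ₀ = hc/φ = 282.4 nm.
Since 973.9 nm > 282.4 nm, the photons lack sufficient energy.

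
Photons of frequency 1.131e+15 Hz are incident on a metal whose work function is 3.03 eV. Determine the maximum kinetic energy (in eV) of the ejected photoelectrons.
1.6474 eV

Using Einstein's photoelectric equation: KE_max = hf - φ

First, calculate the photon energy:
E_photon = hf = (6.626×10⁻³⁴ J·s)(1.131e+15 Hz)
E_photon = 4.6774 eV

Then, the maximum kinetic energy:
KE_max = E_photon - φ = 4.6774 eV - 3.03 eV = 1.6474 eV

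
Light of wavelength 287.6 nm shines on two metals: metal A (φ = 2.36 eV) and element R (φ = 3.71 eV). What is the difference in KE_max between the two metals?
1.3500 eV

Using KE_max = hc/λ - φ for each metal:

Photon energy: E = hc/λ = 4.3110 eV

For metal A (φ₁ = 2.36 eV):
KE₁ = E - φ₁ = 4.3110 - 2.36 = 1.9510 eV

For element R (φ₂ = 3.71 eV):
KE₂ = E - φ₂ = 4.3110 - 3.71 = 0.6010 eV

Difference:
ΔKE = KE₁ - KE₂ = 1.9510 - 0.6010 = 1.3500 eV

Note: The difference equals the difference in work functions: 3.71 - 2.36 = 1.35 eV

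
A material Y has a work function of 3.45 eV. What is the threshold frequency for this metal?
8.3421e+14 Hz

The threshold frequency is when the photon energy equals the work function:
hf₀ = φ

Solving for f₀:
f₀ = φ/h = (3.45 eV × 1.602×10⁻¹⁹ J/eV) / (6.626×10⁻³⁴ J·s)
f₀ = 8.3421e+14 Hz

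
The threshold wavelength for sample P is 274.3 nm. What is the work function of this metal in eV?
4.52 eV

At the threshold wavelength, photon energy equals work function:
φ = hc/λ₀

Calculating:
φ = (6.626×10⁻³⁴ J·s)(3×10⁸ m/s) / (274.3×10⁻⁹ m)
φ = 4.52 eV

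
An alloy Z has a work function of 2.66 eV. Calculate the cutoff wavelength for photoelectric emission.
466.11 nm

The threshold wavelength is when the photon energy equals the work function:
hc/λ₀ = φ

Solving for λ₀:
λ₀ = hc/φ = (6.626×10⁻³⁴ J·s)(3×10⁸ m/s) / (2.66 eV × 1.602×10⁻¹⁹ J/eV)
λ₀ = 466.11 nm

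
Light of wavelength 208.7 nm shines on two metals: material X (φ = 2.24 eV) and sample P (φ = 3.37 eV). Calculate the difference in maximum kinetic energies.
1.1300 eV

Using KE_max = hc/λ - φ for each metal:

Photon energy: E = hc/λ = 5.9408 eV

For material X (φ₁ = 2.24 eV):
KE₁ = E - φ₁ = 5.9408 - 2.24 = 3.7008 eV

For sample P (φ₂ = 3.37 eV):
KE₂ = E - φ₂ = 5.9408 - 3.37 = 2.5708 eV

Difference:
ΔKE = KE₁ - KE₂ = 3.7008 - 2.5708 = 1.1300 eV

Note: The difference equals the difference in work functions: 3.37 - 2.24 = 1.13 eV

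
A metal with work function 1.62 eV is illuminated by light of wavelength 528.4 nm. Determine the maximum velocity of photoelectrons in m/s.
5.0549e+05 m/s

First, find the maximum kinetic energy:
E_photon = hc/λ = 2.3464 eV
KE_max = E_photon - φ = 2.3464 - 1.62 = 0.7264 eV

Convert to Joules: KE_max = 0.7264 × 1.602×10⁻¹⁹ J = 1.1638e-19 J

Then use KE = ½mv² to find velocity:
v = √(2·KE/m) = √(2 × 1.1638e-19 J / 9.109e-31 kg)
v = 5.0549e+05 m/s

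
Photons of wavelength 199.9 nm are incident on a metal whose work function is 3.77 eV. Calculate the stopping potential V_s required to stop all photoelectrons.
2.4323 V

The stopping potential V_s satisfies: eV_s = KE_max

First, find KE_max using Einstein's equation:
E_photon = hc/λ = 6.2023 eV
KE_max = E_photon - φ = 6.2023 - 3.77 = 2.4323 eV

Since eV_s = KE_max:
V_s = KE_max/e = 2.4323 V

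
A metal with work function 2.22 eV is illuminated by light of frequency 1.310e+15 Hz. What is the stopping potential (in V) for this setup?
3.1977 V

The stopping potential V_s satisfies: eV_s = KE_max

First, find KE_max using Einstein's equation:
E_photon = hf = (6.626×10⁻³⁴ J·s)(1.310e+15 Hz) = 5.4177 eV
KE_max = E_photon - φ = 5.4177 - 2.22 = 3.1977 eV

Since eV_s = KE_max:
V_s = KE_max/e = 3.1977 V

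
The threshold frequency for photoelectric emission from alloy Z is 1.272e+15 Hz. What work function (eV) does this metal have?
5.26 eV

At the threshold frequency, photon energy equals work function:
φ = hf₀

Calculating:
φ = (6.626×10⁻³⁴ J·s)(1.272e+15 Hz)
φ = 5.26 eV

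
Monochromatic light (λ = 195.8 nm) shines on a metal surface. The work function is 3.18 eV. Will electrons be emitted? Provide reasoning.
Yes

For photoemission, the photon energy must exceed the work function.

Photon energy: E = hc/λ = 6.3322 eV
Work function: φ = 3.18 eV

Since E_photon (6.3322 eV) > φ (3.18 eV), photoemission WILL occur.
The threshold wavelength is λ₀ = hc/φ = 389.9 nm.
Since 195.8 nm < 389.9 nm, the light has sufficient energy.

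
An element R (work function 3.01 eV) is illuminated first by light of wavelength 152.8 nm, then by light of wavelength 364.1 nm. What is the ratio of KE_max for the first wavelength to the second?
12.9146

Using Einstein's equation: KE_max = hc/λ - φ

For λ₁ = 152.8 nm:
E₁ = hc/λ₁ = 8.1141 eV
KE₁ = E₁ - φ = 8.1141 - 3.01 = 5.1041 eV

For λ₂ = 364.1 nm:
E₂ = hc/λ₂ = 3.4052 eV
KE₂ = E₂ - φ = 3.4052 - 3.01 = 0.3952 eV

Ratio: KE₁/KE₂ = 5.1041/0.3952 = 12.9146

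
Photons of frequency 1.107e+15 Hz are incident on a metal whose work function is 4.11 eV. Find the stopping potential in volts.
0.4682 V

The stopping potential V_s satisfies: eV_s = KE_max

First, find KE_max using Einstein's equation:
E_photon = hf = (6.626×10⁻³⁴ J·s)(1.107e+15 Hz) = 4.5782 eV
KE_max = E_photon - φ = 4.5782 - 4.11 = 0.4682 eV

Since eV_s = KE_max:
V_s = KE_max/e = 0.4682 V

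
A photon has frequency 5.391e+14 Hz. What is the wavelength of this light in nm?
556.10 nm

Using the wave equation: c = fλ

Solving for wavelength:
λ = c/f = (3×10⁸ m/s) / (5.391e+14 Hz)
λ = 556.10 nm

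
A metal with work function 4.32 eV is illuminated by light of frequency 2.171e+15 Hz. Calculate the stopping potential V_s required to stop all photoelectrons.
4.6585 V

The stopping potential V_s satisfies: eV_s = KE_max

First, find KE_max using Einstein's equation:
E_photon = hf = (6.626×10⁻³⁴ J·s)(2.171e+15 Hz) = 8.9785 eV
KE_max = E_photon - φ = 8.9785 - 4.32 = 4.6585 eV

Since eV_s = KE_max:
V_s = KE_max/e = 4.6585 V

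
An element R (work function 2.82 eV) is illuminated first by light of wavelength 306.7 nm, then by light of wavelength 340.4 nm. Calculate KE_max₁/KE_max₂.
1.4867

Using Einstein's equation: KE_max = hc/λ - φ

For λ₁ = 306.7 nm:
E₁ = hc/λ₁ = 4.0425 eV
KE₁ = E₁ - φ = 4.0425 - 2.82 = 1.2225 eV

For λ₂ = 340.4 nm:
E₂ = hc/λ₂ = 3.6423 eV
KE₂ = E₂ - φ = 3.6423 - 2.82 = 0.8223 eV

Ratio: KE₁/KE₂ = 1.2225/0.8223 = 1.4867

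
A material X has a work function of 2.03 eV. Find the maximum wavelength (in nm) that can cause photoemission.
610.76 nm

The threshold wavelength is when the photon energy equals the work function:
hc/λ₀ = φ

Solving for λ₀:
λ₀ = hc/φ = (6.626×10⁻³⁴ J·s)(3×10⁸ m/s) / (2.03 eV × 1.602×10⁻¹⁹ J/eV)
λ₀ = 610.76 nm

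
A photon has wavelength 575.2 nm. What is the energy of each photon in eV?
2.1555 eV

Using E = hf = hc/λ:

E = hc/λ = (6.626×10⁻³⁴ J·s)(3×10⁸ m/s) / (575.2×10⁻⁹ m)
E = 2.1555 eV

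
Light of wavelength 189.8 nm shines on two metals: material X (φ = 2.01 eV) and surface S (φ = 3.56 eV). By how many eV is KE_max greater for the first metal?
1.5500 eV

Using KE_max = hc/λ - φ for each metal:

Photon energy: E = hc/λ = 6.5324 eV

For material X (φ₁ = 2.01 eV):
KE₁ = E - φ₁ = 6.5324 - 2.01 = 4.5224 eV

For surface S (φ₂ = 3.56 eV):
KE₂ = E - φ₂ = 6.5324 - 3.56 = 2.9724 eV

Difference:
ΔKE = KE₁ - KE₂ = 4.5224 - 2.9724 = 1.5500 eV

Note: The difference equals the difference in work functions: 3.56 - 2.01 = 1.55 eV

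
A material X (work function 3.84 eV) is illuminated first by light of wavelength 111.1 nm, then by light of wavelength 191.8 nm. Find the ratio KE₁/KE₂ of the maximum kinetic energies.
2.7893

Using Einstein's equation: KE_max = hc/λ - φ

For λ₁ = 111.1 nm:
E₁ = hc/λ₁ = 11.1597 eV
KE₁ = E₁ - φ = 11.1597 - 3.84 = 7.3197 eV

For λ₂ = 191.8 nm:
E₂ = hc/λ₂ = 6.4642 eV
KE₂ = E₂ - φ = 6.4642 - 3.84 = 2.6242 eV

Ratio: KE₁/KE₂ = 7.3197/2.6242 = 2.7893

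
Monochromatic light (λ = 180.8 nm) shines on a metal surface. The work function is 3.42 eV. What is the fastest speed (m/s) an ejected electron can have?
1.0996e+06 m/s

First, find the maximum kinetic energy:
E_photon = hc/λ = 6.8575 eV
KE_max = E_photon - φ = 6.8575 - 3.42 = 3.4375 eV

Convert to Joules: KE_max = 3.4375 × 1.602×10⁻¹⁹ J = 5.5075e-19 J

Then use KE = ½mv² to find velocity:
v = √(2·KE/m) = √(2 × 5.5075e-19 J / 9.109e-31 kg)
v = 1.0996e+06 m/s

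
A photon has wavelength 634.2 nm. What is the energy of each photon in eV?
1.9550 eV

Using E = hf = hc/λ:

E = hc/λ = (6.626×10⁻³⁴ J·s)(3×10⁸ m/s) / (634.2×10⁻⁹ m)
E = 1.9550 eV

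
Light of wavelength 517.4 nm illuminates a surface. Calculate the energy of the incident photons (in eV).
2.3963 eV

Using E = hf = hc/λ:

E = hc/λ = (6.626×10⁻³⁴ J·s)(3×10⁸ m/s) / (517.4×10⁻⁹ m)
E = 2.3963 eV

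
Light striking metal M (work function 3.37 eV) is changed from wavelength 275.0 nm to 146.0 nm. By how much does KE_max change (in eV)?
3.9836 eV

Using Einstein's equation: KE_max = hc/λ - φ

For λ₁ = 275.0 nm:
KE₁ = hc/λ₁ - φ = 4.5085 - 3.37 = 1.1385 eV

For λ₂ = 146.0 nm:
KE₂ = hc/λ₂ - φ = 8.4921 - 3.37 = 5.1221 eV

Change in KE:
ΔKE = KE₂ - KE₁ = 5.1221 - 1.1385 = 3.9836 eV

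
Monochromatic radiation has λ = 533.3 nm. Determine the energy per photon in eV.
2.3248 eV

Using E = hf = hc/λ:

E = hc/λ = (6.626×10⁻³⁴ J·s)(3×10⁸ m/s) / (533.3×10⁻⁹ m)
E = 2.3248 eV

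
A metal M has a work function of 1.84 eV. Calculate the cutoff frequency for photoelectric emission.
4.4491e+14 Hz

The threshold frequency is when the photon energy equals the work function:
hf₀ = φ

Solving for f₀:
f₀ = φ/h = (1.84 eV × 1.602×10⁻¹⁹ J/eV) / (6.626×10⁻³⁴ J·s)
f₀ = 4.4491e+14 Hz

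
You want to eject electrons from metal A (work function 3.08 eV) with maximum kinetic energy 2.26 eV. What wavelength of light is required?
232.18 nm

From Einstein's equation: KE_max = hc/λ - φ

Rearranging for λ:
hc/λ = KE_max + φ
λ = hc/(KE_max + φ)

Required photon energy:
E_photon = KE_max + φ = 2.26 + 3.08 = 5.34 eV

Required wavelength:
λ = hc/E_photon = (6.626×10⁻³⁴)(3×10⁸) / (5.34 × 1.602×10⁻¹⁹)
λ = 232.18 nm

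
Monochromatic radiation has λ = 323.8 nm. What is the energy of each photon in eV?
3.8290 eV

Using E = hf = hc/λ:

E = hc/λ = (6.626×10⁻³⁴ J·s)(3×10⁸ m/s) / (323.8×10⁻⁹ m)
E = 3.8290 eV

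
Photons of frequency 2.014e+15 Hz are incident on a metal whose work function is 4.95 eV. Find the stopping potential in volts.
3.3792 V

The stopping potential V_s satisfies: eV_s = KE_max

First, find KE_max using Einstein's equation:
E_photon = hf = (6.626×10⁻³⁴ J·s)(2.014e+15 Hz) = 8.3292 eV
KE_max = E_photon - φ = 8.3292 - 4.95 = 3.3792 eV

Since eV_s = KE_max:
V_s = KE_max/e = 3.3792 V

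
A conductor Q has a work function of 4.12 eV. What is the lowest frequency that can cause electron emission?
9.9621e+14 Hz

The threshold frequency is when the photon energy equals the work function:
hf₀ = φ

Solving for f₀:
f₀ = φ/h = (4.12 eV × 1.602×10⁻¹⁹ J/eV) / (6.626×10⁻³⁴ J·s)
f₀ = 9.9621e+14 Hz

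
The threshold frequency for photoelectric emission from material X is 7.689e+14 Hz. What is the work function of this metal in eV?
3.18 eV

At the threshold frequency, photon energy equals work function:
φ = hf₀

Calculating:
φ = (6.626×10⁻³⁴ J·s)(7.689e+14 Hz)
φ = 3.18 eV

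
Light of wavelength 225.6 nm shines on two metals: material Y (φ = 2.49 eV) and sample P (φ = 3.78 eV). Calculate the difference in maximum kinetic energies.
1.2900 eV

Using KE_max = hc/λ - φ for each metal:

Photon energy: E = hc/λ = 5.4958 eV

For material Y (φ₁ = 2.49 eV):
KE₁ = E - φ₁ = 5.4958 - 2.49 = 3.0058 eV

For sample P (φ₂ = 3.78 eV):
KE₂ = E - φ₂ = 5.4958 - 3.78 = 1.7158 eV

Difference:
ΔKE = KE₁ - KE₂ = 3.0058 - 1.7158 = 1.2900 eV

Note: The difference equals the difference in work functions: 3.78 - 2.49 = 1.29 eV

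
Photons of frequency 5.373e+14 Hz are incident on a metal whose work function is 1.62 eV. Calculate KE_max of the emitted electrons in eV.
0.6021 eV

Using Einstein's photoelectric equation: KE_max = hf - φ

First, calculate the photon energy:
E_photon = hf = (6.626×10⁻³⁴ J·s)(5.373e+14 Hz)
E_photon = 2.2221 eV

Then, the maximum kinetic energy:
KE_max = E_photon - φ = 2.2221 eV - 1.62 eV = 0.6021 eV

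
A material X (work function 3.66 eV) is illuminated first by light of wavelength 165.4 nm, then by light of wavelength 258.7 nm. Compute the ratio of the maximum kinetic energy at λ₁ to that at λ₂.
3.3870

Using Einstein's equation: KE_max = hc/λ - φ

For λ₁ = 165.4 nm:
E₁ = hc/λ₁ = 7.4960 eV
KE₁ = E₁ - φ = 7.4960 - 3.66 = 3.8360 eV

For λ₂ = 258.7 nm:
E₂ = hc/λ₂ = 4.7926 eV
KE₂ = E₂ - φ = 4.7926 - 3.66 = 1.1326 eV

Ratio: KE₁/KE₂ = 3.8360/1.1326 = 3.3870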